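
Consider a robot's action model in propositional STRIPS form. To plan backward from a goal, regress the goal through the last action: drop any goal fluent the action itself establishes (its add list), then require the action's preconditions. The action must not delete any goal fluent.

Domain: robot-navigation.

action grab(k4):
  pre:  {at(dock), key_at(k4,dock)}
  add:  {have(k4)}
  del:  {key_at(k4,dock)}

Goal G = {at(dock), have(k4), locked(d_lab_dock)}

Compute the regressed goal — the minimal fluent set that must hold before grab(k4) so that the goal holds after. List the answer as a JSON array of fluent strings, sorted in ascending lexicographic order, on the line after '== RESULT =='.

Regress:
  G ∩ del = {}  (empty — regression defined)
  G \ add = {at(dock), have(k4), locked(d_lab_dock)} \ {have(k4)} = {at(dock), locked(d_lab_dock)}
  ∪ pre   = {at(dock), locked(d_lab_dock)} ∪ {at(dock), key_at(k4,dock)}
          = {at(dock), key_at(k4,dock), locked(d_lab_dock)}

== RESULT ==
["at(dock)", "key_at(k4,dock)", "locked(d_lab_dock)"]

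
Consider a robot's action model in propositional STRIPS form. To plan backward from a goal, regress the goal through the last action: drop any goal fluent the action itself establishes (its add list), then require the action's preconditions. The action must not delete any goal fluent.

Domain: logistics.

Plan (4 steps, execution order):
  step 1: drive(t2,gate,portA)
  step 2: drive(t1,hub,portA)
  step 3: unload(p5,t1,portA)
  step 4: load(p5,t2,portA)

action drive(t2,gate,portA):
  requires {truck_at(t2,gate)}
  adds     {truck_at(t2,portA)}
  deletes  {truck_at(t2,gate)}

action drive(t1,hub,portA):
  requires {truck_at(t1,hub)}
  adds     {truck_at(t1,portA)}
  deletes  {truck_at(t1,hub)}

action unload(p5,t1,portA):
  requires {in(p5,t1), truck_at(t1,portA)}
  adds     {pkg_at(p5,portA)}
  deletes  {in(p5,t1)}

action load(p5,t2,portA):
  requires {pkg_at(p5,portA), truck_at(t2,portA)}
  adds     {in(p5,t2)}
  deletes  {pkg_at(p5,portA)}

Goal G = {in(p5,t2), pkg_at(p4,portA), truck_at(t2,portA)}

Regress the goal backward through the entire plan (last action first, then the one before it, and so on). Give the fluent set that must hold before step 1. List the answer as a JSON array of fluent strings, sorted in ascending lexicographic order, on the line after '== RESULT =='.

Regress step by step:
  through step 4 (load(p5,t2,portA)): drop {in(p5,t2)}, keep {pkg_at(p4,portA), truck_at(t2,portA)}, require {pkg_at(p5,portA), truck_at(t2,portA)}
    → {pkg_at(p4,portA), pkg_at(p5,portA), truck_at(t2,portA)}
  through step 3 (unload(p5,t1,portA)): drop {pkg_at(p5,portA)}, keep {pkg_at(p4,portA), truck_at(t2,portA)}, require {in(p5,t1), truck_at(t1,portA)}
    → {in(p5,t1), pkg_at(p4,portA), truck_at(t1,portA), truck_at(t2,portA)}
  through step 2 (drive(t1,hub,portA)): drop {truck_at(t1,portA)}, keep {in(p5,t1), pkg_at(p4,portA), truck_at(t2,portA)}, require {truck_at(t1,hub)}
    → {in(p5,t1), pkg_at(p4,portA), truck_at(t1,hub), truck_at(t2,portA)}
  through step 1 (drive(t2,gate,portA)): drop {truck_at(t2,portA)}, keep {in(p5,t1), pkg_at(p4,portA), truck_at(t1,hub)}, require {truck_at(t2,gate)}
    → {in(p5,t1), pkg_at(p4,portA), truck_at(t1,hub), truck_at(t2,gate)}

== RESULT ==
["in(p5,t1)", "pkg_at(p4,portA)", "truck_at(t1,hub)", "truck_at(t2,gate)"]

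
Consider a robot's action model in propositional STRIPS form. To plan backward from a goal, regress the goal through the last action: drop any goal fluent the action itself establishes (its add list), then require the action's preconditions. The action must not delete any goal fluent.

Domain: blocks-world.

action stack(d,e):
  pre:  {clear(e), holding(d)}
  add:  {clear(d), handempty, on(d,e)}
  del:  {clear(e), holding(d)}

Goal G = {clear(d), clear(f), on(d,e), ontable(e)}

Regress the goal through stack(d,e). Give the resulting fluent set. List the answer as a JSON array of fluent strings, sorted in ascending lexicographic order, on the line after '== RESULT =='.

Compute (G \ add) ∪ pre:
  G ∩ del = {}  (empty — regression defined)
  G \ add = {clear(d), clear(f), on(d,e), ontable(e)} \ {clear(d), handempty, on(d,e)} = {clear(f), ontable(e)}
  ∪ pre   = {clear(f), ontable(e)} ∪ {clear(e), holding(d)}
          = {clear(e), clear(f), holding(d), ontable(e)}

== RESULT ==
["clear(e)", "clear(f)", "holding(d)", "ontable(e)"]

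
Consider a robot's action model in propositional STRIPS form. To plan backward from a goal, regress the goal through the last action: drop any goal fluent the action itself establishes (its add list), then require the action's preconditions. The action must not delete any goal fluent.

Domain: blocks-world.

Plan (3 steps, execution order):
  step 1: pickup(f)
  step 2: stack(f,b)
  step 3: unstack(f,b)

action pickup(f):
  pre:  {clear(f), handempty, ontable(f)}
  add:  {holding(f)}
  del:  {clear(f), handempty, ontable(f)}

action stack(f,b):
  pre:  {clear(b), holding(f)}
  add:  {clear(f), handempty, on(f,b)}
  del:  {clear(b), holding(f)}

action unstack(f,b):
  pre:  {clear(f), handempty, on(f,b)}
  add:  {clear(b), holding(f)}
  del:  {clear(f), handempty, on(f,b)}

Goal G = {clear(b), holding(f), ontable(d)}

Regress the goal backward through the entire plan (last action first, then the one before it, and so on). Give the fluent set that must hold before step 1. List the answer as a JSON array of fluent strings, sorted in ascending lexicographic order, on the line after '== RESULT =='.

Regress step by step:
  through step 3 (unstack(f,b)): drop {clear(b), holding(f)}, keep {ontable(d)}, require {clear(f), handempty, on(f,b)}
    → {clear(f), handempty, on(f,b), ontable(d)}
  through step 2 (stack(f,b)): drop {clear(f), handempty, on(f,b)}, keep {ontable(d)}, require {clear(b), holding(f)}
    → {clear(b), holding(f), ontable(d)}
  through step 1 (pickup(f)): drop {holding(f)}, keep {clear(b), ontable(d)}, require {clear(f), handempty, ontable(f)}
    → {clear(b), clear(f), handempty, ontable(d), ontable(f)}

== RESULT ==
["clear(b)", "clear(f)", "handempty", "ontable(d)", "ontable(f)"]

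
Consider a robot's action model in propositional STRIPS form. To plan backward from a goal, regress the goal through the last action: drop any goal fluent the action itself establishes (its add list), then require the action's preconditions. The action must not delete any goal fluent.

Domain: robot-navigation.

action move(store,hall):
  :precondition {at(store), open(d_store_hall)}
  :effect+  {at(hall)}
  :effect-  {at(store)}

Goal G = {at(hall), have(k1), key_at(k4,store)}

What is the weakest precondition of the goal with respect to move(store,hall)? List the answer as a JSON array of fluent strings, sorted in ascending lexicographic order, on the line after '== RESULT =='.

Compute (G \ add) ∪ pre:
  G ∩ del = {}  (empty — regression defined)
  G \ add = {at(hall), have(k1), key_at(k4,store)} \ {at(hall)} = {have(k1), key_at(k4,store)}
  ∪ pre   = {have(k1), key_at(k4,store)} ∪ {at(store), open(d_store_hall)}
          = {at(store), have(k1), key_at(k4,store), open(d_store_hall)}

== RESULT ==
["at(store)", "have(k1)", "key_at(k4,store)", "open(d_store_hall)"]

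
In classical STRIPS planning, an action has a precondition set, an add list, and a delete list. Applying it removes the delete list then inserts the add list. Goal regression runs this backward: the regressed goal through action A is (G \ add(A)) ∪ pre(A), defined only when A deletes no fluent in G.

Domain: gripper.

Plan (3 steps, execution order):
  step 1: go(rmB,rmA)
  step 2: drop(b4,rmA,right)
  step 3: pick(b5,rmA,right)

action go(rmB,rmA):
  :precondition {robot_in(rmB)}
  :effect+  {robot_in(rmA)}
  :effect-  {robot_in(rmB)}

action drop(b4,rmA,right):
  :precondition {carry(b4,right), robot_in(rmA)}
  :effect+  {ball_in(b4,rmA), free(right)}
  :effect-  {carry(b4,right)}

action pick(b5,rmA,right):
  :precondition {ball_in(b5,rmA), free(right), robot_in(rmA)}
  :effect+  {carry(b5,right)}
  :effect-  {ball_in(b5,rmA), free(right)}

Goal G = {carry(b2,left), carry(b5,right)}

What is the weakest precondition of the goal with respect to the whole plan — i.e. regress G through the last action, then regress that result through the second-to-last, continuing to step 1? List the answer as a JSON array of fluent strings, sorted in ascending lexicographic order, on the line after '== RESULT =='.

Regress step by step:
  through step 3 (pick(b5,rmA,right)): drop {carry(b5,right)}, keep {carry(b2,left)}, require {ball_in(b5,rmA), free(right), robot_in(rmA)}
    → {ball_in(b5,rmA), carry(b2,left), free(right), robot_in(rmA)}
  through step 2 (drop(b4,rmA,right)): drop {free(right)}, keep {ball_in(b5,rmA), carry(b2,left), robot_in(rmA)}, require {carry(b4,right), robot_in(rmA)}
    → {ball_in(b5,rmA), carry(b2,left), carry(b4,right), robot_in(rmA)}
  through step 1 (go(rmB,rmA)): drop {robot_in(rmA)}, keep {ball_in(b5,rmA), carry(b2,left), carry(b4,right)}, require {robot_in(rmB)}
    → {ball_in(b5,rmA), carry(b2,left), carry(b4,right), robot_in(rmB)}

== RESULT ==
["ball_in(b5,rmA)", "carry(b2,left)", "carry(b4,right)", "robot_in(rmB)"]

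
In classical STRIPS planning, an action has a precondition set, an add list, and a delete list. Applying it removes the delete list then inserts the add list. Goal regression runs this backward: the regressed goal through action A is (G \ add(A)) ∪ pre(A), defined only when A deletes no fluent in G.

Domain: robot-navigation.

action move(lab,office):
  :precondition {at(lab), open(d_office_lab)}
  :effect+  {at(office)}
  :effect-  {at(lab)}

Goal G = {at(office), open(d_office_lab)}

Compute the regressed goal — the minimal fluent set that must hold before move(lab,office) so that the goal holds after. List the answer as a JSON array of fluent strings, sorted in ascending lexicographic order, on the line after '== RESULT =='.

Regress:
  G ∩ del = {}  (empty — regression defined)
  G \ add = {at(office), open(d_office_lab)} \ {at(office)} = {open(d_office_lab)}
  ∪ pre   = {open(d_office_lab)} ∪ {at(lab), open(d_office_lab)}
          = {at(lab), open(d_office_lab)}

== RESULT ==
["at(lab)", "open(d_office_lab)"]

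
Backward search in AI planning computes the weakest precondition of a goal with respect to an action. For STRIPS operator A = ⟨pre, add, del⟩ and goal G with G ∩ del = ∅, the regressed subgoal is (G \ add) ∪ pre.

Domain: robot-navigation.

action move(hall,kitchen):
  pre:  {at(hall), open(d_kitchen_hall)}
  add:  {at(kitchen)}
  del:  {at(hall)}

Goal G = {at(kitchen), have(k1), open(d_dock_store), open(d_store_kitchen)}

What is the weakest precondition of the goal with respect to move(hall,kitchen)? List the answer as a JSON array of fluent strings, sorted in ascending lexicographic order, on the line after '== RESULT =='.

Regress:
  G ∩ del = {}  (empty — regression defined)
  G \ add = {at(kitchen), have(k1), open(d_dock_store), open(d_store_kitchen)} \ {at(kitchen)} = {have(k1), open(d_dock_store), open(d_store_kitchen)}
  ∪ pre   = {have(k1), open(d_dock_store), open(d_store_kitchen)} ∪ {at(hall), open(d_kitchen_hall)}
          = {at(hall), have(k1), open(d_dock_store), open(d_kitchen_hall), open(d_store_kitchen)}

== RESULT ==
["at(hall)", "have(k1)", "open(d_dock_store)", "open(d_kitchen_hall)", "open(d_store_kitchen)"]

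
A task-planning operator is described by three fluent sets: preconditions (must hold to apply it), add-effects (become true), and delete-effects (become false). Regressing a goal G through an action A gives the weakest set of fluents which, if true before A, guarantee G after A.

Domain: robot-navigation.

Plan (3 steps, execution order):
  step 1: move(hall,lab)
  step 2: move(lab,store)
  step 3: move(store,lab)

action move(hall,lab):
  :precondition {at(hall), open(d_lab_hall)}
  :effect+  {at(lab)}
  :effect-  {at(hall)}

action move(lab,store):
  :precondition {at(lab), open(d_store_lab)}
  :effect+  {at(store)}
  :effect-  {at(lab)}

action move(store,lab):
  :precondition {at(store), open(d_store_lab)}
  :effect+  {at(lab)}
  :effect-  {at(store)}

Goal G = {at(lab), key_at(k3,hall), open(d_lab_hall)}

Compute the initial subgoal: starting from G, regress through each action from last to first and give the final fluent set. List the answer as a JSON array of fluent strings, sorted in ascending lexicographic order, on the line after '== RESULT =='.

Regress step by step:
  through step 3 (move(store,lab)): drop {at(lab)}, keep {key_at(k3,hall), open(d_lab_hall)}, require {at(store), open(d_store_lab)}
    → {at(store), key_at(k3,hall), open(d_lab_hall), open(d_store_lab)}
  through step 2 (move(lab,store)): drop {at(store)}, keep {key_at(k3,hall), open(d_lab_hall), open(d_store_lab)}, require {at(lab), open(d_store_lab)}
    → {at(lab), key_at(k3,hall), open(d_lab_hall), open(d_store_lab)}
  through step 1 (move(hall,lab)): drop {at(lab)}, keep {key_at(k3,hall), open(d_lab_hall), open(d_store_lab)}, require {at(hall), open(d_lab_hall)}
    → {at(hall), key_at(k3,hall), open(d_lab_hall), open(d_store_lab)}

== RESULT ==
["at(hall)", "key_at(k3,hall)", "open(d_lab_hall)", "open(d_store_lab)"]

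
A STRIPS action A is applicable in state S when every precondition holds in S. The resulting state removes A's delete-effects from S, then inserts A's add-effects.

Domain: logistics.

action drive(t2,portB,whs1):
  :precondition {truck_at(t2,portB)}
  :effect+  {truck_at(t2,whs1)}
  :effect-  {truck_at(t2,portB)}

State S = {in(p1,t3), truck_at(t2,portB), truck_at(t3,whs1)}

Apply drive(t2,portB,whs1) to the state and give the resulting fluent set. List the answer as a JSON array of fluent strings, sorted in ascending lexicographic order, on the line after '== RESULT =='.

Compute (S \ del) ∪ add:
  pre ⊆ S: {truck_at(t2,portB)} ⊆ S  — applicable
  S \ del = {in(p1,t3), truck_at(t3,whs1)}
  ∪ add   = {in(p1,t3), truck_at(t2,whs1), truck_at(t3,whs1)}

== RESULT ==
["in(p1,t3)", "truck_at(t2,whs1)", "truck_at(t3,whs1)"]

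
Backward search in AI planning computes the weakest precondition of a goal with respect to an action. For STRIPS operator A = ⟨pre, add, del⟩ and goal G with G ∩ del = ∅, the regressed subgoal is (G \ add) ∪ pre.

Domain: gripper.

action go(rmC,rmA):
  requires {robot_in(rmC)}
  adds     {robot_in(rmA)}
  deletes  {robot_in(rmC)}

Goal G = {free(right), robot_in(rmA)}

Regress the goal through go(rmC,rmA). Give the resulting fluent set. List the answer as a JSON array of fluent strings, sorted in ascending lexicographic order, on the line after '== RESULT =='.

Compute (G \ add) ∪ pre:
  G ∩ del = {}  (empty — regression defined)
  G \ add = {free(right), robot_in(rmA)} \ {robot_in(rmA)} = {free(right)}
  ∪ pre   = {free(right)} ∪ {robot_in(rmC)}
          = {free(right), robot_in(rmC)}

== RESULT ==
["free(right)", "robot_in(rmC)"]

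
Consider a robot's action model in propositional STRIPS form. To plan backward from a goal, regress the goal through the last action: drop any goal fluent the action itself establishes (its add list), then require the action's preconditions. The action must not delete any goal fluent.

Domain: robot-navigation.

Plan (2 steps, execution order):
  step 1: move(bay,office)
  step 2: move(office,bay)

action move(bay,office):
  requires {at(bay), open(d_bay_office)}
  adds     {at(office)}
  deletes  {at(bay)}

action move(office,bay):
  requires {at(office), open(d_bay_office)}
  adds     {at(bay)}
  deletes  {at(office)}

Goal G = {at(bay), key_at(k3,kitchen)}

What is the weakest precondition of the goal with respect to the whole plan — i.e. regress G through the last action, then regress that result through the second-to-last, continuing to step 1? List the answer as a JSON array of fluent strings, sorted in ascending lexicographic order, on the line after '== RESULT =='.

Regress step by step:
  through step 2 (move(office,bay)): drop {at(bay)}, keep {key_at(k3,kitchen)}, require {at(office), open(d_bay_office)}
    → {at(office), key_at(k3,kitchen), open(d_bay_office)}
  through step 1 (move(bay,office)): drop {at(office)}, keep {key_at(k3,kitchen), open(d_bay_office)}, require {at(bay), open(d_bay_office)}
    → {at(bay), key_at(k3,kitchen), open(d_bay_office)}

== RESULT ==
["at(bay)", "key_at(k3,kitchen)", "open(d_bay_office)"]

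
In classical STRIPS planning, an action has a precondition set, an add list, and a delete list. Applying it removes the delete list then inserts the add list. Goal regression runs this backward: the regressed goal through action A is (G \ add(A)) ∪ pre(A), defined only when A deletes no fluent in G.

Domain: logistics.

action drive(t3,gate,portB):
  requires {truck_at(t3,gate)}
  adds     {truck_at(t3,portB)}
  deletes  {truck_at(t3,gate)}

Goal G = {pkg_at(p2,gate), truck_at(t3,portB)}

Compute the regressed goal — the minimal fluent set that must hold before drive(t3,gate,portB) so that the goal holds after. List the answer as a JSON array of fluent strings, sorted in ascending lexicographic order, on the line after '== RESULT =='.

Regress:
  G ∩ del = {}  (empty — regression defined)
  G \ add = {pkg_at(p2,gate), truck_at(t3,portB)} \ {truck_at(t3,portB)} = {pkg_at(p2,gate)}
  ∪ pre   = {pkg_at(p2,gate)} ∪ {truck_at(t3,gate)}
          = {pkg_at(p2,gate), truck_at(t3,gate)}

== RESULT ==
["pkg_at(p2,gate)", "truck_at(t3,gate)"]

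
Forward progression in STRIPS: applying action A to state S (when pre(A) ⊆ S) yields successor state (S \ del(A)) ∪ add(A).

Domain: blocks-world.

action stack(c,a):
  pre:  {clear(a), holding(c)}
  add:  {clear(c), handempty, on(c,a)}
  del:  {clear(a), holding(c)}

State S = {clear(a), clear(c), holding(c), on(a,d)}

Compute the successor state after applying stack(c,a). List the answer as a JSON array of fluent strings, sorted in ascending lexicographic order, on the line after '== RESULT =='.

Progress:
  pre ⊆ S: {clear(a), holding(c)} ⊆ S  — applicable
  S \ del = {clear(c), on(a,d)}
  ∪ add   = {clear(c), handempty, on(a,d), on(c,a)}

== RESULT ==
["clear(c)", "handempty", "on(a,d)", "on(c,a)"]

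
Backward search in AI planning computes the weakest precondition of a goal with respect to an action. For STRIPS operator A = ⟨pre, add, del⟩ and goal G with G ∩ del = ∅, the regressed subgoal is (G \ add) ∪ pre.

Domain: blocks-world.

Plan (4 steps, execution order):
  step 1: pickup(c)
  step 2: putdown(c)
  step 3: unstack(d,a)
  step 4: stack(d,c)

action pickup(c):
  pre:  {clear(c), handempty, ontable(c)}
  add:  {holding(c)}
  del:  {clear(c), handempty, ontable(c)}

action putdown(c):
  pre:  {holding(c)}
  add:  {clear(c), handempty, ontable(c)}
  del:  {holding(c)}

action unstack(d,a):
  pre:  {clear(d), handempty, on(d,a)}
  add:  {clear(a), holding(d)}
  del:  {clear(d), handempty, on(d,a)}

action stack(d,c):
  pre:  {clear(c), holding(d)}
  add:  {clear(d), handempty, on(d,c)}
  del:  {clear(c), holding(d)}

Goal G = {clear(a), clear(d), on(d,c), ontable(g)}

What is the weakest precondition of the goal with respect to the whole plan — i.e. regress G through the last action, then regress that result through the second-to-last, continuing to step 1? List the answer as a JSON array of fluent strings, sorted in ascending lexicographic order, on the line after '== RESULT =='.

Work backward from the goal:
  through step 4 (stack(d,c)): drop {clear(d), on(d,c)}, keep {clear(a), ontable(g)}, require {clear(c), holding(d)}
    → {clear(a), clear(c), holding(d), ontable(g)}
  through step 3 (unstack(d,a)): drop {clear(a), holding(d)}, keep {clear(c), ontable(g)}, require {clear(d), handempty, on(d,a)}
    → {clear(c), clear(d), handempty, on(d,a), ontable(g)}
  through step 2 (putdown(c)): drop {clear(c), handempty}, keep {clear(d), on(d,a), ontable(g)}, require {holding(c)}
    → {clear(d), holding(c), on(d,a), ontable(g)}
  through step 1 (pickup(c)): drop {holding(c)}, keep {clear(d), on(d,a), ontable(g)}, require {clear(c), handempty, ontable(c)}
    → {clear(c), clear(d), handempty, on(d,a), ontable(c), ontable(g)}

== RESULT ==
["clear(c)", "clear(d)", "handempty", "on(d,a)", "ontable(c)", "ontable(g)"]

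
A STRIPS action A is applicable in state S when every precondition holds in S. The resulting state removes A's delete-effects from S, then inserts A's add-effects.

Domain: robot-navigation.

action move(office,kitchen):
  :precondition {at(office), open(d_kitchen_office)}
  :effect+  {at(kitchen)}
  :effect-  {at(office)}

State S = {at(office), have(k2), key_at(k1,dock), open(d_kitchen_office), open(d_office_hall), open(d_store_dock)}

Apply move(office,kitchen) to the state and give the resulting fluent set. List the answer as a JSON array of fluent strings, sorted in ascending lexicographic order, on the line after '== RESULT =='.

Compute (S \ del) ∪ add:
  pre ⊆ S: {at(office), open(d_kitchen_office)} ⊆ S  — applicable
  S \ del = {have(k2), key_at(k1,dock), open(d_kitchen_office), open(d_office_hall), open(d_store_dock)}
  ∪ add   = {at(kitchen), have(k2), key_at(k1,dock), open(d_kitchen_office), open(d_office_hall), open(d_store_dock)}

== RESULT ==
["at(kitchen)", "have(k2)", "key_at(k1,dock)", "open(d_kitchen_office)", "open(d_office_hall)", "open(d_store_dock)"]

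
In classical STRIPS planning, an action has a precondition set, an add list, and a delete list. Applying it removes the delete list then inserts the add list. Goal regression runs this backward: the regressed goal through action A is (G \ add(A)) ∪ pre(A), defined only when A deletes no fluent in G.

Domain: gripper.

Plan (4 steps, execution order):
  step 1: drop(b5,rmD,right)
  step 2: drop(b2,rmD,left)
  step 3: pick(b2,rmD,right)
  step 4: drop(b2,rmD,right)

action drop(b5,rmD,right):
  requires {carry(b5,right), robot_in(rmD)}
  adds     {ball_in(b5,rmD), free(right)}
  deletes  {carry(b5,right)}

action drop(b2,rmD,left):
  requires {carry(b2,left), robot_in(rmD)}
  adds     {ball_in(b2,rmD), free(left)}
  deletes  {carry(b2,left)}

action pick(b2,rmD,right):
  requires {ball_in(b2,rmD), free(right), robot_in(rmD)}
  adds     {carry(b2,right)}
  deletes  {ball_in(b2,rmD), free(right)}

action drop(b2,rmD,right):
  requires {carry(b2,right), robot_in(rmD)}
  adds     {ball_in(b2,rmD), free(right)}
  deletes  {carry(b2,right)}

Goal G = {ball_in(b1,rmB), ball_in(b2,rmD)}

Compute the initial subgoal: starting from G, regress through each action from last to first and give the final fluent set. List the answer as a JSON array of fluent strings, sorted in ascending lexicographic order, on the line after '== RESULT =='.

Work backward from the goal:
  through step 4 (drop(b2,rmD,right)): drop {ball_in(b2,rmD)}, keep {ball_in(b1,rmB)}, require {carry(b2,right), robot_in(rmD)}
    → {ball_in(b1,rmB), carry(b2,right), robot_in(rmD)}
  through step 3 (pick(b2,rmD,right)): drop {carry(b2,right)}, keep {ball_in(b1,rmB), robot_in(rmD)}, require {ball_in(b2,rmD), free(right), robot_in(rmD)}
    → {ball_in(b1,rmB), ball_in(b2,rmD), free(right), robot_in(rmD)}
  through step 2 (drop(b2,rmD,left)): drop {ball_in(b2,rmD)}, keep {ball_in(b1,rmB), free(right), robot_in(rmD)}, require {carry(b2,left), robot_in(rmD)}
    → {ball_in(b1,rmB), carry(b2,left), free(right), robot_in(rmD)}
  through step 1 (drop(b5,rmD,right)): drop {free(right)}, keep {ball_in(b1,rmB), carry(b2,left), robot_in(rmD)}, require {carry(b5,right), robot_in(rmD)}
    → {ball_in(b1,rmB), carry(b2,left), carry(b5,right), robot_in(rmD)}

== RESULT ==
["ball_in(b1,rmB)", "carry(b2,left)", "carry(b5,right)", "robot_in(rmD)"]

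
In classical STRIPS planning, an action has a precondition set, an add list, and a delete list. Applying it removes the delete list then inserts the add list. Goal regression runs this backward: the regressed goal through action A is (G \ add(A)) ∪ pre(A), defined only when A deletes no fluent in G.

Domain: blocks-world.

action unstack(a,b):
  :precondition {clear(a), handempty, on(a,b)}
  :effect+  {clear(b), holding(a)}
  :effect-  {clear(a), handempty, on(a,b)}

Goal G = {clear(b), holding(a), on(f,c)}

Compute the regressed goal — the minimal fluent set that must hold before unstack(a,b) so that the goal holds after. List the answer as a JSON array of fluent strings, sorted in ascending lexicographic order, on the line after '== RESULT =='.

Compute (G \ add) ∪ pre:
  G ∩ del = {}  (empty — regression defined)
  G \ add = {clear(b), holding(a), on(f,c)} \ {clear(b), holding(a)} = {on(f,c)}
  ∪ pre   = {on(f,c)} ∪ {clear(a), handempty, on(a,b)}
          = {clear(a), handempty, on(a,b), on(f,c)}

== RESULT ==
["clear(a)", "handempty", "on(a,b)", "on(f,c)"]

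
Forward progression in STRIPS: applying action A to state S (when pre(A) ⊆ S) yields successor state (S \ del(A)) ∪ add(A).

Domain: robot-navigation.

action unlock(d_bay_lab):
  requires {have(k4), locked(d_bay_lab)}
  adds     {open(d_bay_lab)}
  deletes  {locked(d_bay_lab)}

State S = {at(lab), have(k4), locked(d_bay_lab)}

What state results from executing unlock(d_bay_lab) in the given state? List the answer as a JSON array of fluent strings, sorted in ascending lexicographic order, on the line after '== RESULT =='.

Compute (S \ del) ∪ add:
  pre ⊆ S: {have(k4), locked(d_bay_lab)} ⊆ S  — applicable
  S \ del = {at(lab), have(k4)}
  ∪ add   = {at(lab), have(k4), open(d_bay_lab)}

== RESULT ==
["at(lab)", "have(k4)", "open(d_bay_lab)"]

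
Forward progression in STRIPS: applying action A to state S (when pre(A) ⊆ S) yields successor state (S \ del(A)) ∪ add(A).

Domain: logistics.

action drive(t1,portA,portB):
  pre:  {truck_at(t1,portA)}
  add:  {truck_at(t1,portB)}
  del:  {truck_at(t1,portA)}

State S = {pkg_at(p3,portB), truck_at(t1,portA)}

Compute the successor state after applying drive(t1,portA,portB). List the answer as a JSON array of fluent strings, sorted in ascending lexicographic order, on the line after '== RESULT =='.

Progress:
  pre ⊆ S: {truck_at(t1,portA)} ⊆ S  — applicable
  S \ del = {pkg_at(p3,portB)}
  ∪ add   = {pkg_at(p3,portB), truck_at(t1,portB)}

== RESULT ==
["pkg_at(p3,portB)", "truck_at(t1,portB)"]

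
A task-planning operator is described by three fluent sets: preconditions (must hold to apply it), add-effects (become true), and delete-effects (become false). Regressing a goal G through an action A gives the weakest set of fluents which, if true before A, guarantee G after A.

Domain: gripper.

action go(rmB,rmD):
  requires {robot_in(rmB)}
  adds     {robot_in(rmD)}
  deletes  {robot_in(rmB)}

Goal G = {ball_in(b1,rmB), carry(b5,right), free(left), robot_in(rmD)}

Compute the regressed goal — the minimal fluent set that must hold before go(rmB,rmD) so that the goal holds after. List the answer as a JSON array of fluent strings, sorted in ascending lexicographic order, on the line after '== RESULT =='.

Regress:
  G ∩ del = {}  (empty — regression defined)
  G \ add = {ball_in(b1,rmB), carry(b5,right), free(left), robot_in(rmD)} \ {robot_in(rmD)} = {ball_in(b1,rmB), carry(b5,right), free(left)}
  ∪ pre   = {ball_in(b1,rmB), carry(b5,right), free(left)} ∪ {robot_in(rmB)}
          = {ball_in(b1,rmB), carry(b5,right), free(left), robot_in(rmB)}

== RESULT ==
["ball_in(b1,rmB)", "carry(b5,right)", "free(left)", "robot_in(rmB)"]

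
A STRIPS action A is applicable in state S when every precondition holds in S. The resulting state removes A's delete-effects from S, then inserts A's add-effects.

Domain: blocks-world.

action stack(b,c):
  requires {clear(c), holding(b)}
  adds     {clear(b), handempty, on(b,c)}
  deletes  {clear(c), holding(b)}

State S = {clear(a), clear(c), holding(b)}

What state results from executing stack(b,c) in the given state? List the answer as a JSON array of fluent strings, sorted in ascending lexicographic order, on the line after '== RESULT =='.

Progress:
  pre ⊆ S: {clear(c), holding(b)} ⊆ S  — applicable
  S \ del = {clear(a)}
  ∪ add   = {clear(a), clear(b), handempty, on(b,c)}

== RESULT ==
["clear(a)", "clear(b)", "handempty", "on(b,c)"]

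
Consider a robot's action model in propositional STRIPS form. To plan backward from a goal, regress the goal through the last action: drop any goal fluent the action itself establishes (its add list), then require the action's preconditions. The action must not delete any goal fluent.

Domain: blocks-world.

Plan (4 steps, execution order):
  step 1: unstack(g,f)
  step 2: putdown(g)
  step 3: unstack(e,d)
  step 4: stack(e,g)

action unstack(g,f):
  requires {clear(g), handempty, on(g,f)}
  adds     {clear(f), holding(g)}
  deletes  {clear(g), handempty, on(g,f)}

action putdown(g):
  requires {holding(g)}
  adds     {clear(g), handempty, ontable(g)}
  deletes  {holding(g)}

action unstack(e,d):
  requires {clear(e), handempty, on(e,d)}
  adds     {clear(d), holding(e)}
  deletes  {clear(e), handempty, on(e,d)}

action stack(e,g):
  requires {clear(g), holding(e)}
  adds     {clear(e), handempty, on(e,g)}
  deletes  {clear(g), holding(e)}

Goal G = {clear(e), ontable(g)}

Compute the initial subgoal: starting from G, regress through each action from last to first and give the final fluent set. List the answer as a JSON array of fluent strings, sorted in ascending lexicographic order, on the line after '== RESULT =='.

Regress step by step:
  through step 4 (stack(e,g)): drop {clear(e)}, keep {ontable(g)}, require {clear(g), holding(e)}
    → {clear(g), holding(e), ontable(g)}
  through step 3 (unstack(e,d)): drop {holding(e)}, keep {clear(g), ontable(g)}, require {clear(e), handempty, on(e,d)}
    → {clear(e), clear(g), handempty, on(e,d), ontable(g)}
  through step 2 (putdown(g)): drop {clear(g), handempty, ontable(g)}, keep {clear(e), on(e,d)}, require {holding(g)}
    → {clear(e), holding(g), on(e,d)}
  through step 1 (unstack(g,f)): drop {holding(g)}, keep {clear(e), on(e,d)}, require {clear(g), handempty, on(g,f)}
    → {clear(e), clear(g), handempty, on(e,d), on(g,f)}

== RESULT ==
["clear(e)", "clear(g)", "handempty", "on(e,d)", "on(g,f)"]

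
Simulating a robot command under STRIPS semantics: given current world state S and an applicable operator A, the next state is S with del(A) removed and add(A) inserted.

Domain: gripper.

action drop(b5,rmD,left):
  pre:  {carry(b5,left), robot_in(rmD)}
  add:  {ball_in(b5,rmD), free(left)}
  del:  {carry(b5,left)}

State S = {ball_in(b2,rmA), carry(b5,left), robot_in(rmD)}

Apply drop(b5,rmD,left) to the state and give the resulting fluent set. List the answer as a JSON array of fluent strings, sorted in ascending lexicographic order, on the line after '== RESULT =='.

Progress:
  pre ⊆ S: {carry(b5,left), robot_in(rmD)} ⊆ S  — applicable
  S \ del = {ball_in(b2,rmA), robot_in(rmD)}
  ∪ add   = {ball_in(b2,rmA), ball_in(b5,rmD), free(left), robot_in(rmD)}

== RESULT ==
["ball_in(b2,rmA)", "ball_in(b5,rmD)", "free(left)", "robot_in(rmD)"]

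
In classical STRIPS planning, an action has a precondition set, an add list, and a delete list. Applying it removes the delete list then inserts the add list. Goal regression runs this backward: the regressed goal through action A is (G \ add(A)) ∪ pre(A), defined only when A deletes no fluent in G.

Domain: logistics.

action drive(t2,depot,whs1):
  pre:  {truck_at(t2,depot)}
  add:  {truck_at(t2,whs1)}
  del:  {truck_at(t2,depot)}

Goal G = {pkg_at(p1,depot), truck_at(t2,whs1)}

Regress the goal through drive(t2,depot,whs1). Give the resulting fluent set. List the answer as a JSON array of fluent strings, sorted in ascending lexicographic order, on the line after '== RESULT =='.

Regress:
  G ∩ del = {}  (empty — regression defined)
  G \ add = {pkg_at(p1,depot), truck_at(t2,whs1)} \ {truck_at(t2,whs1)} = {pkg_at(p1,depot)}
  ∪ pre   = {pkg_at(p1,depot)} ∪ {truck_at(t2,depot)}
          = {pkg_at(p1,depot), truck_at(t2,depot)}

== RESULT ==
["pkg_at(p1,depot)", "truck_at(t2,depot)"]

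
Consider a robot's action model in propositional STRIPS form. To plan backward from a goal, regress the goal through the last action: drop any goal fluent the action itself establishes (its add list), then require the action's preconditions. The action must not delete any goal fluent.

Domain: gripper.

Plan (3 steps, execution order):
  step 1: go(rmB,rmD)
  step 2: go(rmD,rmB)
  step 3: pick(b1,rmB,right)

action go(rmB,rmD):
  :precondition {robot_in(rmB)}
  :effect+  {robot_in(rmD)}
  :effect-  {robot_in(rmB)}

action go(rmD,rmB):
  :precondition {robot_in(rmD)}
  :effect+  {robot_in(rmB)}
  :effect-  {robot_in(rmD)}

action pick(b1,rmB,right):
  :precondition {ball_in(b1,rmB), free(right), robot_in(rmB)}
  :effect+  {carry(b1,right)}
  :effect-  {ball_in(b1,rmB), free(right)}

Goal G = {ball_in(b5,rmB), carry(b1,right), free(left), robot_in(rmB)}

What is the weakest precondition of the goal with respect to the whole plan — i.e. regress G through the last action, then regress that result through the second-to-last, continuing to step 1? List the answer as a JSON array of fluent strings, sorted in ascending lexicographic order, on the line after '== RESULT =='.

Regress step by step:
  through step 3 (pick(b1,rmB,right)): drop {carry(b1,right)}, keep {ball_in(b5,rmB), free(left), robot_in(rmB)}, require {ball_in(b1,rmB), free(right), robot_in(rmB)}
    → {ball_in(b1,rmB), ball_in(b5,rmB), free(left), free(right), robot_in(rmB)}
  through step 2 (go(rmD,rmB)): drop {robot_in(rmB)}, keep {ball_in(b1,rmB), ball_in(b5,rmB), free(left), free(right)}, require {robot_in(rmD)}
    → {ball_in(b1,rmB), ball_in(b5,rmB), free(left), free(right), robot_in(rmD)}
  through step 1 (go(rmB,rmD)): drop {robot_in(rmD)}, keep {ball_in(b1,rmB), ball_in(b5,rmB), free(left), free(right)}, require {robot_in(rmB)}
    → {ball_in(b1,rmB), ball_in(b5,rmB), free(left), free(right), robot_in(rmB)}

== RESULT ==
["ball_in(b1,rmB)", "ball_in(b5,rmB)", "free(left)", "free(right)", "robot_in(rmB)"]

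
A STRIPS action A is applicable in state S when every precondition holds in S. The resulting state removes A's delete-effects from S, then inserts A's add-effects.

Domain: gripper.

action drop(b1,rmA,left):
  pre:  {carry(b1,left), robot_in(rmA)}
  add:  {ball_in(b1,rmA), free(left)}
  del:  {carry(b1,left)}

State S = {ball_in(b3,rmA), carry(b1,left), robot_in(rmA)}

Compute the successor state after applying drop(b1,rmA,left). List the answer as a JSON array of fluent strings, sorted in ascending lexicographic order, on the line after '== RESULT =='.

Compute (S \ del) ∪ add:
  pre ⊆ S: {carry(b1,left), robot_in(rmA)} ⊆ S  — applicable
  S \ del = {ball_in(b3,rmA), robot_in(rmA)}
  ∪ add   = {ball_in(b1,rmA), ball_in(b3,rmA), free(left), robot_in(rmA)}

== RESULT ==
["ball_in(b1,rmA)", "ball_in(b3,rmA)", "free(left)", "robot_in(rmA)"]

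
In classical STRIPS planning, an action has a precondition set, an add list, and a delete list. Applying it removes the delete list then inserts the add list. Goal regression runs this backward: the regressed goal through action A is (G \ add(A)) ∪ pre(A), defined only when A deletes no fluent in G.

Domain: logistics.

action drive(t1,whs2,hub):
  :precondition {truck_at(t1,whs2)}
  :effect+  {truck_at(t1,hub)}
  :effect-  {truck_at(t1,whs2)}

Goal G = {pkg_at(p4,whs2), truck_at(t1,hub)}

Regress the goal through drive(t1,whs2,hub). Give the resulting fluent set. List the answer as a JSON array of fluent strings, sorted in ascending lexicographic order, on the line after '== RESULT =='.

Compute (G \ add) ∪ pre:
  G ∩ del = {}  (empty — regression defined)
  G \ add = {pkg_at(p4,whs2), truck_at(t1,hub)} \ {truck_at(t1,hub)} = {pkg_at(p4,whs2)}
  ∪ pre   = {pkg_at(p4,whs2)} ∪ {truck_at(t1,whs2)}
          = {pkg_at(p4,whs2), truck_at(t1,whs2)}

== RESULT ==
["pkg_at(p4,whs2)", "truck_at(t1,whs2)"]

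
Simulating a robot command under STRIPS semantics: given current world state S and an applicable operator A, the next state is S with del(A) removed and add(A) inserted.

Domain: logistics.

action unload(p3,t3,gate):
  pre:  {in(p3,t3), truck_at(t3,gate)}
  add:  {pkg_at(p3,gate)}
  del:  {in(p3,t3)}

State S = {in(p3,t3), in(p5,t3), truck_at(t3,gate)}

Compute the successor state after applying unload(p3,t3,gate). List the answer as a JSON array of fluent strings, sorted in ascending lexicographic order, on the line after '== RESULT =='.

Progress:
  pre ⊆ S: {in(p3,t3), truck_at(t3,gate)} ⊆ S  — applicable
  S \ del = {in(p5,t3), truck_at(t3,gate)}
  ∪ add   = {in(p5,t3), pkg_at(p3,gate), truck_at(t3,gate)}

== RESULT ==
["in(p5,t3)", "pkg_at(p3,gate)", "truck_at(t3,gate)"]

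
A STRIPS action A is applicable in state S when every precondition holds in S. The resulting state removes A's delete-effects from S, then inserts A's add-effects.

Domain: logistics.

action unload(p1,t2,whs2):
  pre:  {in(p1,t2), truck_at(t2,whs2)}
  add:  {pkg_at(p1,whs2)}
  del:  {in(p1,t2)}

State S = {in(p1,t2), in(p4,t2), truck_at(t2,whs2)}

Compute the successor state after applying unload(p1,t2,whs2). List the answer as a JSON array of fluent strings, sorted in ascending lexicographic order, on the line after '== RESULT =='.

Compute (S \ del) ∪ add:
  pre ⊆ S: {in(p1,t2), truck_at(t2,whs2)} ⊆ S  — applicable
  S \ del = {in(p4,t2), truck_at(t2,whs2)}
  ∪ add   = {in(p4,t2), pkg_at(p1,whs2), truck_at(t2,whs2)}

== RESULT ==
["in(p4,t2)", "pkg_at(p1,whs2)", "truck_at(t2,whs2)"]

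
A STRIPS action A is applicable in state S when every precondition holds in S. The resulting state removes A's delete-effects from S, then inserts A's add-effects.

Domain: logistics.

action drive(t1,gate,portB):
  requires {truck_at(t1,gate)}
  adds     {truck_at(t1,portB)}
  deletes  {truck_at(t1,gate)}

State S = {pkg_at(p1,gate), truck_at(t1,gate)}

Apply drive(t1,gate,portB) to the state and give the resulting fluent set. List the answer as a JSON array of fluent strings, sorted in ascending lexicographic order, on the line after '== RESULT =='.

Compute (S \ del) ∪ add:
  pre ⊆ S: {truck_at(t1,gate)} ⊆ S  — applicable
  S \ del = {pkg_at(p1,gate)}
  ∪ add   = {pkg_at(p1,gate), truck_at(t1,portB)}

== RESULT ==
["pkg_at(p1,gate)", "truck_at(t1,portB)"]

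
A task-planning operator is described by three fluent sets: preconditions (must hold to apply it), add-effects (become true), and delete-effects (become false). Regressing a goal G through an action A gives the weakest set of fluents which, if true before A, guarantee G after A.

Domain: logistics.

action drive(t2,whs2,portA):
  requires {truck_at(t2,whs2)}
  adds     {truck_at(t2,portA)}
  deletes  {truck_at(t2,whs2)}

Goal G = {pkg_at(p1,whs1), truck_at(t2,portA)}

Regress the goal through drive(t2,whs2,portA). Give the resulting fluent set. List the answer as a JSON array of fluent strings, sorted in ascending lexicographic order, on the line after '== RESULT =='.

Compute (G \ add) ∪ pre:
  G ∩ del = {}  (empty — regression defined)
  G \ add = {pkg_at(p1,whs1), truck_at(t2,portA)} \ {truck_at(t2,portA)} = {pkg_at(p1,whs1)}
  ∪ pre   = {pkg_at(p1,whs1)} ∪ {truck_at(t2,whs2)}
          = {pkg_at(p1,whs1), truck_at(t2,whs2)}

== RESULT ==
["pkg_at(p1,whs1)", "truck_at(t2,whs2)"]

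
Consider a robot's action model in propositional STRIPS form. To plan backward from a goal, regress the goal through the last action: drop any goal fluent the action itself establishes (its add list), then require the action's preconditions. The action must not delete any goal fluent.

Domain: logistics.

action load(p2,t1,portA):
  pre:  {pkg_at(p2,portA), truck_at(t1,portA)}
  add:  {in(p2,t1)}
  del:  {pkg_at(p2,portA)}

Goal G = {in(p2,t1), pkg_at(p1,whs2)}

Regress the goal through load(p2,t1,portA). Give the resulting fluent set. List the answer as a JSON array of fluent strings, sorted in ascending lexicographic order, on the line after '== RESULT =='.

Compute (G \ add) ∪ pre:
  G ∩ del = {}  (empty — regression defined)
  G \ add = {in(p2,t1), pkg_at(p1,whs2)} \ {in(p2,t1)} = {pkg_at(p1,whs2)}
  ∪ pre   = {pkg_at(p1,whs2)} ∪ {pkg_at(p2,portA), truck_at(t1,portA)}
          = {pkg_at(p1,whs2), pkg_at(p2,portA), truck_at(t1,portA)}

== RESULT ==
["pkg_at(p1,whs2)", "pkg_at(p2,portA)", "truck_at(t1,portA)"]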